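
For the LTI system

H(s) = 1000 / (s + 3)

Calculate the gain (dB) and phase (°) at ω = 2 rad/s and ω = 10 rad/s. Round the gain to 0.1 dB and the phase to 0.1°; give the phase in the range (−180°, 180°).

At s = jω = j2:
pole (s+3): 3 + j2 → |·| = √(3²+2²) = √13 ≈ 3.6056, ∠ = arctan(2/3) ≈ 33.69°
|H| = 1000 / 3.6056 ≈ 277.35
Gain = 20 log₁₀(277.35) ≈ 48.86 dB
∠H = 0.00° − 33.69° = -33.69°

At s = jω = j10:
pole (s+3): 3 + j10 → |·| = √(3²+10²) = √109 ≈ 10.44, ∠ = arctan(10/3) ≈ 73.30°
|H| = 1000 / 10.44 ≈ 95.785
Gain = 20 log₁₀(95.785) ≈ 39.63 dB
∠H = 0.00° − 73.30° = -73.30°

ω = 2: 48.9 dB, -33.7°; ω = 10: 39.6 dB, -73.3°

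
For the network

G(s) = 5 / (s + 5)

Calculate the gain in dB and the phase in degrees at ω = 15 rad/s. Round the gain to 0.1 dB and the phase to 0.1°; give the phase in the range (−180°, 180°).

-10.0 dB, -71.6°

At s = jω = j15:
pole (s+5): 5 + j15 → |·| = √(5²+15²) = √250 ≈ 15.811, ∠ = arctan(15/5) ≈ 71.57°
|G| = 5 / 15.811 ≈ 0.31624
Gain = 20 log₁₀(0.31624) ≈ -10.00 dB
∠G = 0.00° − 71.57° = -71.57°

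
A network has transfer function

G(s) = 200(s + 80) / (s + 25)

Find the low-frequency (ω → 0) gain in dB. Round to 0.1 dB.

G(0) = 200·80 / (25) = 640
20 log₁₀(640) ≈ 56.12 dB

56.1 dB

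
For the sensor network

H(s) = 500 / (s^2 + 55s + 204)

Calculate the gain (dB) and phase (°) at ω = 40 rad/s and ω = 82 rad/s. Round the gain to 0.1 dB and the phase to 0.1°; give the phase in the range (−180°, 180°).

Substitute s = j40:
Numerator: 500 = 500 + j0
Denominator: (j40)^2 + 55(j40) + 204 = -1396 + j2200
|N| = √(500² + 0²) ≈ 500, ∠N ≈ 0.00°
|D| = √(1396² + 2200²) ≈ 2605.5, ∠D ≈ 122.40°
|H| = 500 / 2605.5 ≈ 0.1919
Gain = 20 log₁₀(0.1919) ≈ -14.34 dB
∠H = 0.00° − 122.40° = -122.40°

Substitute s = j82:
Numerator: 500 = 500 + j0
Denominator: (j82)^2 + 55(j82) + 204 = -6520 + j4510
|N| = √(500² + 0²) ≈ 500, ∠N ≈ 0.00°
|D| = √(6520² + 4510²) ≈ 7927.8, ∠D ≈ 145.33°
|H| = 500 / 7927.8 ≈ 0.063069
Gain = 20 log₁₀(0.063069) ≈ -24.00 dB
∠H = 0.00° − 145.33° = -145.33°

ω = 40: -14.3 dB, -122.4°; ω = 82: -24.0 dB, -145.3°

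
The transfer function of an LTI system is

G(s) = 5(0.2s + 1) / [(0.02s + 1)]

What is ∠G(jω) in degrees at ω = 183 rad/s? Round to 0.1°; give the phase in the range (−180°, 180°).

At ω = 183 rad/s:
zero (1 + j183·0.2) = 1 + j36.6 → |·| ≈ 36.614, ∠ ≈ 88.43°
pole (1 + j183·0.02) = 1 + j3.66 → |·| ≈ 3.7942, ∠ ≈ 74.72°
∠G = (88.43°) − (74.72°) = 13.71°

13.7°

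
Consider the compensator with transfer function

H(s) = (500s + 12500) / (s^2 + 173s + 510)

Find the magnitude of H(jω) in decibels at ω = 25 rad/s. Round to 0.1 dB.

Substitute s = j25:
Numerator: 500(j25) + 12500 = 12500 + j12500
Denominator: (j25)^2 + 173(j25) + 510 = -115 + j4325
|N| = √(12500² + 12500²) ≈ 17678, ∠N ≈ 45.00°
|D| = √(115² + 4325²) ≈ 4326.5, ∠D ≈ 91.52°
|H| = 17678 / 4326.5 ≈ 4.086
Gain = 20 log₁₀(4.086) ≈ 12.23 dB

12.2 dB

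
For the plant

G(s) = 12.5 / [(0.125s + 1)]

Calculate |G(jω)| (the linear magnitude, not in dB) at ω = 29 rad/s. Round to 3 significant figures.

3.32

At ω = 29 rad/s:
pole (1 + j29·0.125) = 1 + j3.625 → |·| ≈ 3.7604, ∠ ≈ 74.58°
|G| = 12.5 · 1 / (3.7604) ≈ 3.3241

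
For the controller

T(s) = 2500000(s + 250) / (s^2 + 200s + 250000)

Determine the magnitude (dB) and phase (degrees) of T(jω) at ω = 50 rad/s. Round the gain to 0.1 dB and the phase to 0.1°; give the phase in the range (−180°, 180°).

68.2 dB, 9.0°

At s = jω = j50:
zero (s+250): 250 + j50 → |·| = √(250²+50²) = √65000 ≈ 254.95, ∠ = arctan(50/250) ≈ 11.31°
quadratic: (j50)² + 200·j50 + 250000 = 247500 + j10000 → |·| ≈ 2.477e+05, ∠ ≈ 2.31°
|T| = 2500000 · 254.95 / 2.477e+05 ≈ 2573.2
Gain = 20 log₁₀(2573.2) ≈ 68.21 dB
∠T = 11.31° − 2.31° = 9.00°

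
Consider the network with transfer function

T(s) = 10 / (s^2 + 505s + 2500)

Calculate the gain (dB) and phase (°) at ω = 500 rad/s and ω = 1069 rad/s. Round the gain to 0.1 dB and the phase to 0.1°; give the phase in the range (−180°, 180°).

Substitute s = j500:
Numerator: 10 = 10 + j0
Denominator: (j500)^2 + 505(j500) + 2500 = -247500 + j252500
|N| = √(10² + 0²) ≈ 10, ∠N ≈ 0.00°
|D| = √(247500² + 252500²) ≈ 3.5357e+05, ∠D ≈ 134.43°
|T| = 10 / 3.5357e+05 ≈ 2.8283e-05
Gain = 20 log₁₀(2.8283e-05) ≈ -90.97 dB
∠T = 0.00° − 134.43° = -134.43°

Substitute s = j1069:
Numerator: 10 = 10 + j0
Denominator: (j1069)^2 + 505(j1069) + 2500 = -1140261 + j539845
|N| = √(10² + 0²) ≈ 10, ∠N ≈ 0.00°
|D| = √(1140261² + 539845²) ≈ 1.2616e+06, ∠D ≈ 154.67°
|T| = 10 / 1.2616e+06 ≈ 7.9264e-06
Gain = 20 log₁₀(7.9264e-06) ≈ -102.02 dB
∠T = 0.00° − 154.67° = -154.67°

ω = 500: -91.0 dB, -134.4°; ω = 1069: -102.0 dB, -154.7°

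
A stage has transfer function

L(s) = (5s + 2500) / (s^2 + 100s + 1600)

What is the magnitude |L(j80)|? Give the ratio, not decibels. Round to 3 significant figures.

Substitute s = j80:
Numerator: 5(j80) + 2500 = 2500 + j400
Denominator: (j80)^2 + 100(j80) + 1600 = -4800 + j8000
|N| = √(2500² + 400²) ≈ 2531.8, ∠N ≈ 9.09°
|D| = √(4800² + 8000²) ≈ 9329.5, ∠D ≈ 120.96°
|L| = 2531.8 / 9329.5 ≈ 0.27138

0.271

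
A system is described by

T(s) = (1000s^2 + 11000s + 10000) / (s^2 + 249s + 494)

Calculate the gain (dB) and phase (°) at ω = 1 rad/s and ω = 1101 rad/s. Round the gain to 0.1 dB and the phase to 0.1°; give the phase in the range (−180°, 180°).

ω = 1: 28.2 dB, 23.9°; ω = 1101: 59.8 dB, 12.2°

Substitute s = j1:
Numerator: 1000(j1)^2 + 11000(j1) + 10000 = 9000 + j11000
Denominator: (j1)^2 + 249(j1) + 494 = 493 + j249
|N| = √(9000² + 11000²) ≈ 14213, ∠N ≈ 50.71°
|D| = √(493² + 249²) ≈ 552.31, ∠D ≈ 26.80°
|T| = 14213 / 552.31 ≈ 25.734
Gain = 20 log₁₀(25.734) ≈ 28.21 dB
∠T = 50.71° − 26.80° = 23.91°

Substitute s = j1101:
Numerator: 1000(j1101)^2 + 11000(j1101) + 10000 = -1212191000 + j12111000
Denominator: (j1101)^2 + 249(j1101) + 494 = -1211707 + j274149
|N| = √(1212191000² + 12111000²) ≈ 1.2123e+09, ∠N ≈ 179.43°
|D| = √(1211707² + 274149²) ≈ 1.2423e+06, ∠D ≈ 167.25°
|T| = 1.2123e+09 / 1.2423e+06 ≈ 975.85
Gain = 20 log₁₀(975.85) ≈ 59.79 dB
∠T = 179.43° − 167.25° = 12.18°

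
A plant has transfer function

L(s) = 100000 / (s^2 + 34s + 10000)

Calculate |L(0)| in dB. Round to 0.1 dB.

L(0) = 100000 / 10000 = 10
20 log₁₀(10) ≈ 20.00 dB

20.0 dB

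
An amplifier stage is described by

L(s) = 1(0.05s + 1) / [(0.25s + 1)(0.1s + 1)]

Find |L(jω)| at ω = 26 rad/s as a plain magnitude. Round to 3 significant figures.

At ω = 26 rad/s:
zero (1 + j26·0.05) = 1 + j1.3 → |·| ≈ 1.6401, ∠ ≈ 52.43°
pole (1 + j26·0.25) = 1 + j6.5 → |·| ≈ 6.5765, ∠ ≈ 81.25°
pole (1 + j26·0.1) = 1 + j2.6 → |·| ≈ 2.7857, ∠ ≈ 68.96°
|L| = 1 · 1.6401 / (6.5765 · 2.7857) ≈ 0.089524

0.0895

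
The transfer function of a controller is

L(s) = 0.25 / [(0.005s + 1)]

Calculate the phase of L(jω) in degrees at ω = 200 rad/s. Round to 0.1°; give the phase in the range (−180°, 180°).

-45.0°

At ω = 200 rad/s:
pole (1 + j200·0.005) = 1 + j1 → |·| ≈ 1.4142, ∠ ≈ 45.00°
∠L = (0°) − (45.00°) = -45.00°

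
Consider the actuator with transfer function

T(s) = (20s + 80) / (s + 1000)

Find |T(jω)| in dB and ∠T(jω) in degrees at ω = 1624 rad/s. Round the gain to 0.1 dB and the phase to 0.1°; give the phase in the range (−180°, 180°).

24.6 dB, 31.5°

Substitute s = j1624:
Numerator: 20(j1624) + 80 = 80 + j32480
Denominator: (j1624) + 1000 = 1000 + j1624
|N| = √(80² + 32480²) ≈ 32480, ∠N ≈ 89.86°
|D| = √(1000² + 1624²) ≈ 1907.2, ∠D ≈ 58.38°
|T| = 32480 / 1907.2 ≈ 17.03
Gain = 20 log₁₀(17.03) ≈ 24.62 dB
∠T = 89.86° − 58.38° = 31.48°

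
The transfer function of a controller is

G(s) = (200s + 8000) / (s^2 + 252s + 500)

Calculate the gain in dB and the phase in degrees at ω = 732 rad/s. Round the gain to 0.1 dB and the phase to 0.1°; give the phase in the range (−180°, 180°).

-11.7 dB, -74.1°

Substitute s = j732:
Numerator: 200(j732) + 8000 = 8000 + j146400
Denominator: (j732)^2 + 252(j732) + 500 = -535324 + j184464
|N| = √(8000² + 146400²) ≈ 1.4662e+05, ∠N ≈ 86.87°
|D| = √(535324² + 184464²) ≈ 5.6621e+05, ∠D ≈ 160.99°
|G| = 1.4662e+05 / 5.6621e+05 ≈ 0.25895
Gain = 20 log₁₀(0.25895) ≈ -11.74 dB
∠G = 86.87° − 160.99° = -74.12°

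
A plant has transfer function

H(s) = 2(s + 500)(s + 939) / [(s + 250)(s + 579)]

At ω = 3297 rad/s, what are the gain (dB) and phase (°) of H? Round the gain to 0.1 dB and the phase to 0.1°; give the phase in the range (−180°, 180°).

6.3 dB, -10.2°

At s = jω = j3297:
zero (s+500): 500 + j3297 → |·| = √(500²+3297²) = √11120209 ≈ 3334.7, ∠ = arctan(3297/500) ≈ 81.38°
zero (s+939): 939 + j3297 → |·| = √(939²+3297²) = √11751930 ≈ 3428.1, ∠ = arctan(3297/939) ≈ 74.10°
pole (s+250): 250 + j3297 → |·| = √(250²+3297²) = √10932709 ≈ 3306.5, ∠ = arctan(3297/250) ≈ 85.66°
pole (s+579): 579 + j3297 → |·| = √(579²+3297²) = √11205450 ≈ 3347.5, ∠ = arctan(3297/579) ≈ 80.04°
|H| = 2 · 1.1432e+07 / 1.1069e+07 ≈ 2.0656
Gain = 20 log₁₀(2.0656) ≈ 6.30 dB
∠H = 155.48° − 165.70° = -10.22°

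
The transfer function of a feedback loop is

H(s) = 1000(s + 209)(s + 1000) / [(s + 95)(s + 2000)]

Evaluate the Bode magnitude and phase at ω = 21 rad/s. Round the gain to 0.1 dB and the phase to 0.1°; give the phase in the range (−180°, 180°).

60.7 dB, -6.1°

At s = jω = j21:
zero (s+209): 209 + j21 → |·| = √(209²+21²) = √44122 ≈ 210.05, ∠ = arctan(21/209) ≈ 5.74°
zero (s+1000): 1000 + j21 → |·| = √(1000²+21²) = √1000441 ≈ 1000.2, ∠ = arctan(21/1000) ≈ 1.20°
pole (s+95): 95 + j21 → |·| = √(95²+21²) = √9466 ≈ 97.293, ∠ = arctan(21/95) ≈ 12.46°
pole (s+2000): 2000 + j21 → |·| = √(2000²+21²) = √4000441 ≈ 2000.1, ∠ = arctan(21/2000) ≈ 0.60°
|H| = 1000 · 2.1009e+05 / 1.946e+05 ≈ 1079.6
Gain = 20 log₁₀(1079.6) ≈ 60.67 dB
∠H = 6.94° − 13.06° = -6.12°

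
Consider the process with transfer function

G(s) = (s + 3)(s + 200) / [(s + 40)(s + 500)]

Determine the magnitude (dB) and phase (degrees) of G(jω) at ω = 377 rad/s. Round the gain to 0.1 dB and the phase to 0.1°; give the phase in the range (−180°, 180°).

-3.4 dB, 30.6°

At s = jω = j377:
zero (s+3): 3 + j377 → |·| = √(3²+377²) = √142138 ≈ 377.01, ∠ = arctan(377/3) ≈ 89.54°
zero (s+200): 200 + j377 → |·| = √(200²+377²) = √182129 ≈ 426.77, ∠ = arctan(377/200) ≈ 62.05°
pole (s+40): 40 + j377 → |·| = √(40²+377²) = √143729 ≈ 379.12, ∠ = arctan(377/40) ≈ 83.94°
pole (s+500): 500 + j377 → |·| = √(500²+377²) = √392129 ≈ 626.2, ∠ = arctan(377/500) ≈ 37.02°
|G| = 1 · 1.609e+05 / 2.374e+05 ≈ 0.67776
Gain = 20 log₁₀(0.67776) ≈ -3.38 dB
∠G = 151.59° − 120.96° = 30.63°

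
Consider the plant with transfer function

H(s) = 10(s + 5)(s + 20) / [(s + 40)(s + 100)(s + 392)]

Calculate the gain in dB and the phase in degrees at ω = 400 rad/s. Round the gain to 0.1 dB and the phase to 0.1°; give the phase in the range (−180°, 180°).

-35.3 dB, -29.4°

At s = jω = j400:
zero (s+5): 5 + j400 → |·| = √(5²+400²) = √160025 ≈ 400.03, ∠ = arctan(400/5) ≈ 89.28°
zero (s+20): 20 + j400 → |·| = √(20²+400²) = √160400 ≈ 400.5, ∠ = arctan(400/20) ≈ 87.14°
pole (s+40): 40 + j400 → |·| = √(40²+400²) = √161600 ≈ 402, ∠ = arctan(400/40) ≈ 84.29°
pole (s+100): 100 + j400 → |·| = √(100²+400²) = √170000 ≈ 412.31, ∠ = arctan(400/100) ≈ 75.96°
pole (s+392): 392 + j400 → |·| = √(392²+400²) = √313664 ≈ 560.06, ∠ = arctan(400/392) ≈ 45.58°
|H| = 10 · 1.6021e+05 / 9.2829e+07 ≈ 0.017259
Gain = 20 log₁₀(0.017259) ≈ -35.26 dB
∠H = 176.42° − 205.83° = -29.41°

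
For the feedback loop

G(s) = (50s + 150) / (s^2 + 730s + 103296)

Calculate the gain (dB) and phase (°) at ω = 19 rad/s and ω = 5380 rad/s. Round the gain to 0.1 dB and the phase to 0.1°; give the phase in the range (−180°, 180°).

ω = 19: -40.7 dB, 73.4°; ω = 5380: -40.7 dB, -82.3°

Substitute s = j19:
Numerator: 50(j19) + 150 = 150 + j950
Denominator: (j19)^2 + 730(j19) + 103296 = 102935 + j13870
|N| = √(150² + 950²) ≈ 961.77, ∠N ≈ 81.03°
|D| = √(102935² + 13870²) ≈ 1.0387e+05, ∠D ≈ 7.67°
|G| = 961.77 / 1.0387e+05 ≈ 0.0092594
Gain = 20 log₁₀(0.0092594) ≈ -40.67 dB
∠G = 81.03° − 7.67° = 73.36°

Substitute s = j5380:
Numerator: 50(j5380) + 150 = 150 + j269000
Denominator: (j5380)^2 + 730(j5380) + 103296 = -28841104 + j3927400
|N| = √(150² + 269000²) ≈ 2.69e+05, ∠N ≈ 89.97°
|D| = √(28841104² + 3927400²) ≈ 2.9107e+07, ∠D ≈ 172.25°
|G| = 2.69e+05 / 2.9107e+07 ≈ 0.0092418
Gain = 20 log₁₀(0.0092418) ≈ -40.68 dB
∠G = 89.97° − 172.25° = -82.28°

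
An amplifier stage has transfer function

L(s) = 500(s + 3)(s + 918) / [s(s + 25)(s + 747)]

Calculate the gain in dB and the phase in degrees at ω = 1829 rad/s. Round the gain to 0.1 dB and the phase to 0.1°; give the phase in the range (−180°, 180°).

-11.0 dB, -93.7°

At s = jω = j1829:
zero (s+3): 3 + j1829 → |·| = √(3²+1829²) = √3345250 ≈ 1829, ∠ = arctan(1829/3) ≈ 89.91°
zero (s+918): 918 + j1829 → |·| = √(918²+1829²) = √4187965 ≈ 2046.5, ∠ = arctan(1829/918) ≈ 63.35°
pole (s+25): 25 + j1829 → |·| = √(25²+1829²) = √3345866 ≈ 1829.2, ∠ = arctan(1829/25) ≈ 89.22°
pole (s+747): 747 + j1829 → |·| = √(747²+1829²) = √3903250 ≈ 1975.7, ∠ = arctan(1829/747) ≈ 67.78°
pole at origin: |s| = 1829, ∠ = 90.00° (in denominator)
|L| = 500 · 3.743e+06 / 6.6099e+09 ≈ 0.28314
Gain = 20 log₁₀(0.28314) ≈ -10.96 dB
∠L = 153.26° − 247.00° = -93.74°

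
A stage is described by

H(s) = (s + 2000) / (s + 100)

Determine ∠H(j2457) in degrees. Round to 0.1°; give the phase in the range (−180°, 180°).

Substitute s = j2457:
Numerator: (j2457) + 2000 = 2000 + j2457
Denominator: (j2457) + 100 = 100 + j2457
|N| = √(2000² + 2457²) ≈ 3168.1, ∠N ≈ 50.85°
|D| = √(100² + 2457²) ≈ 2459, ∠D ≈ 87.67°
∠H = 50.85° − 87.67° = -36.82°

-36.8°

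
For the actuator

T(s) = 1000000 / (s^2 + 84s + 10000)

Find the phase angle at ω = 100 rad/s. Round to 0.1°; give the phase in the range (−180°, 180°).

At s = jω = j100:
quadratic: (j100)² + 84·j100 + 10000 = 0 + j8400 → |·| ≈ 8400, ∠ ≈ 90.00°
∠T = 0.00° − 90.00° = -90.00°

-90.0°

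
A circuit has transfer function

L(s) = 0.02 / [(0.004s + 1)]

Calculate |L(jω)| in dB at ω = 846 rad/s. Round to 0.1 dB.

-44.9 dB

At ω = 846 rad/s:
pole (1 + j846·0.004) = 1 + j3.384 → |·| ≈ 3.5287, ∠ ≈ 73.54°
|L| = 0.02 · 1 / (3.5287) ≈ 0.0056678
Gain = 20 log₁₀(0.0056678) ≈ -44.93 dB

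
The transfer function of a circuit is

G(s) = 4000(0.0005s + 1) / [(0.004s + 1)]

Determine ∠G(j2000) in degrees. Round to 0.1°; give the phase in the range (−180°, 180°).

At ω = 2000 rad/s:
zero (1 + j2000·0.0005) = 1 + j1 → |·| ≈ 1.4142, ∠ ≈ 45.00°
pole (1 + j2000·0.004) = 1 + j8 → |·| ≈ 8.0623, ∠ ≈ 82.87°
∠G = (45.00°) − (82.87°) = -37.87°

-37.9°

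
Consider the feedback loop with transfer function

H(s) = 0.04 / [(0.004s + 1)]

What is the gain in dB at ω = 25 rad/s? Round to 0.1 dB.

-28.0 dB

At ω = 25 rad/s:
pole (1 + j25·0.004) = 1 + j0.1 → |·| ≈ 1.005, ∠ ≈ 5.71°
|H| = 0.04 · 1 / (1.005) ≈ 0.039801
Gain = 20 log₁₀(0.039801) ≈ -28.00 dB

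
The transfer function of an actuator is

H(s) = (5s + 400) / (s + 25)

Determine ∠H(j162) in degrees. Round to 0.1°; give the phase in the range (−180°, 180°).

-17.5°

Substitute s = j162:
Numerator: 5(j162) + 400 = 400 + j810
Denominator: (j162) + 25 = 25 + j162
|N| = √(400² + 810²) ≈ 903.38, ∠N ≈ 63.72°
|D| = √(25² + 162²) ≈ 163.92, ∠D ≈ 81.23°
∠H = 63.72° − 81.23° = -17.51°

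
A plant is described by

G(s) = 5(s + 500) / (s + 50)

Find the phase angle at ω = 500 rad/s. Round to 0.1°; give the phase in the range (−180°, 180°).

-39.3°

At s = jω = j500:
zero (s+500): 500 + j500 → |·| = √(500²+500²) = √500000 ≈ 707.11, ∠ = arctan(500/500) ≈ 45.00°
pole (s+50): 50 + j500 → |·| = √(50²+500²) = √252500 ≈ 502.49, ∠ = arctan(500/50) ≈ 84.29°
∠G = 45.00° − 84.29° = -39.29°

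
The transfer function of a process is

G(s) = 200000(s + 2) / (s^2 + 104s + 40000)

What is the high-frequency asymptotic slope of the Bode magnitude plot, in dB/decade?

-20 dB/decade

Each pole contributes −20 dB/decade at high frequency; each zero contributes +20 dB/decade.
Net: 1 zero(s) − 2 pole(s) → -20 dB/decade.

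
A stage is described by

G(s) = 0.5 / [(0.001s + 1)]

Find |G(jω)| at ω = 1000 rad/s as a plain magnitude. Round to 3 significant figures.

0.354

At ω = 1000 rad/s:
pole (1 + j1000·0.001) = 1 + j1 → |·| ≈ 1.4142, ∠ ≈ 45.00°
|G| = 0.5 · 1 / (1.4142) ≈ 0.35356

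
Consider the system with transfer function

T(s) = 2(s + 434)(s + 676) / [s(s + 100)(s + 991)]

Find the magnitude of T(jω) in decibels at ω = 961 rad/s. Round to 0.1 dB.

At s = jω = j961:
zero (s+434): 434 + j961 → |·| = √(434²+961²) = √1111877 ≈ 1054.5, ∠ = arctan(961/434) ≈ 65.70°
zero (s+676): 676 + j961 → |·| = √(676²+961²) = √1380497 ≈ 1174.9, ∠ = arctan(961/676) ≈ 54.88°
pole (s+100): 100 + j961 → |·| = √(100²+961²) = √933521 ≈ 966.19, ∠ = arctan(961/100) ≈ 84.06°
pole (s+991): 991 + j961 → |·| = √(991²+961²) = √1905602 ≈ 1380.4, ∠ = arctan(961/991) ≈ 44.12°
pole at origin: |s| = 961, ∠ = 90.00° (in denominator)
|T| = 2 · 1.2389e+06 / 1.2817e+09 ≈ 0.0019332
Gain = 20 log₁₀(0.0019332) ≈ -54.27 dB

-54.3 dB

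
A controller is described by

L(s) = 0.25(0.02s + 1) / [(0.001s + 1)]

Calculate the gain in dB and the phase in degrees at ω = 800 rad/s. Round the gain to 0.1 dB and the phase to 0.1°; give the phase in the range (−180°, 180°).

9.9 dB, 47.8°

At ω = 800 rad/s:
zero (1 + j800·0.02) = 1 + j16 → |·| ≈ 16.031, ∠ ≈ 86.42°
pole (1 + j800·0.001) = 1 + j0.8 → |·| ≈ 1.2806, ∠ ≈ 38.66°
|L| = 0.25 · 16.031 / (1.2806) ≈ 3.1296
Gain = 20 log₁₀(3.1296) ≈ 9.91 dB
∠L = (86.42°) − (38.66°) = 47.76°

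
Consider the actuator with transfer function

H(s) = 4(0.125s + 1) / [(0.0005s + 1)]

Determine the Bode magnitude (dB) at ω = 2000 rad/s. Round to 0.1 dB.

At ω = 2000 rad/s:
zero (1 + j2000·0.125) = 1 + j250 → |·| ≈ 250, ∠ ≈ 89.77°
pole (1 + j2000·0.0005) = 1 + j1 → |·| ≈ 1.4142, ∠ ≈ 45.00°
|H| = 4 · 250 / (1.4142) ≈ 707.11
Gain = 20 log₁₀(707.11) ≈ 56.99 dB

57.0 dB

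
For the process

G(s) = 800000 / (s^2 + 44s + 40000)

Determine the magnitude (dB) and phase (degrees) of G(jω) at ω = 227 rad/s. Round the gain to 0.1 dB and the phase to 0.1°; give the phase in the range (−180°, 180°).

34.4 dB, -139.1°

At s = jω = j227:
quadratic: (j227)² + 44·j227 + 40000 = -11529 + j9988 → |·| ≈ 15254, ∠ ≈ 139.10°
|G| = 800000 / 15254 ≈ 52.445
Gain = 20 log₁₀(52.445) ≈ 34.39 dB
∠G = 0.00° − 139.10° = -139.10°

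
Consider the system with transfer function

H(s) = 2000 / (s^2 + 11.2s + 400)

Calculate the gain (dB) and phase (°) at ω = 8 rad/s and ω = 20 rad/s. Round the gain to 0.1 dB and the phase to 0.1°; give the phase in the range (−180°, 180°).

ω = 8: 15.2 dB, -14.9°; ω = 20: 19.0 dB, -90.0°

At s = jω = j8:
quadratic: (j8)² + 11.2·j8 + 400 = 336 + j89.6 → |·| ≈ 347.74, ∠ ≈ 14.93°
|H| = 2000 / 347.74 ≈ 5.7514
Gain = 20 log₁₀(5.7514) ≈ 15.20 dB
∠H = 0.00° − 14.93° = -14.93°

At s = jω = j20:
quadratic: (j20)² + 11.2·j20 + 400 = 0 + j224 → |·| ≈ 224, ∠ ≈ 90.00°
|H| = 2000 / 224 ≈ 8.9286
Gain = 20 log₁₀(8.9286) ≈ 19.02 dB
∠H = 0.00° − 90.00° = -90.00°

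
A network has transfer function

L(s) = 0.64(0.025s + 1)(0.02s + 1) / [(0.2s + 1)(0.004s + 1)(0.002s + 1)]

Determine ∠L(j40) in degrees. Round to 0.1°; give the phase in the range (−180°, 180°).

-12.9°

At ω = 40 rad/s:
zero (1 + j40·0.025) = 1 + j1 → |·| ≈ 1.4142, ∠ ≈ 45.00°
zero (1 + j40·0.02) = 1 + j0.8 → |·| ≈ 1.2806, ∠ ≈ 38.66°
pole (1 + j40·0.2) = 1 + j8 → |·| ≈ 8.0623, ∠ ≈ 82.87°
pole (1 + j40·0.004) = 1 + j0.16 → |·| ≈ 1.0127, ∠ ≈ 9.09°
pole (1 + j40·0.002) = 1 + j0.08 → |·| ≈ 1.0032, ∠ ≈ 4.57°
∠L = (45.00° + 38.66°) − (82.87° + 9.09° + 4.57°) = -12.87°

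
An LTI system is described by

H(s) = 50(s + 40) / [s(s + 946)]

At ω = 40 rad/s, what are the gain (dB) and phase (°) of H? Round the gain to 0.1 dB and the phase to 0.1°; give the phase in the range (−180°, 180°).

-22.5 dB, -47.4°

At s = jω = j40:
zero (s+40): 40 + j40 → |·| = √(40²+40²) = √3200 ≈ 56.569, ∠ = arctan(40/40) ≈ 45.00°
pole (s+946): 946 + j40 → |·| = √(946²+40²) = √896516 ≈ 946.85, ∠ = arctan(40/946) ≈ 2.42°
pole at origin: |s| = 40, ∠ = 90.00° (in denominator)
|H| = 50 · 56.569 / 37874 ≈ 0.074681
Gain = 20 log₁₀(0.074681) ≈ -22.54 dB
∠H = 45.00° − 92.42° = -47.42°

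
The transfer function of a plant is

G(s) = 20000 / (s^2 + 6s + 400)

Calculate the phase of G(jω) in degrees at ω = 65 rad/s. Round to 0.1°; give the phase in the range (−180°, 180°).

-174.2°

At s = jω = j65:
quadratic: (j65)² + 6·j65 + 400 = -3825 + j390 → |·| ≈ 3844.8, ∠ ≈ 174.18°
∠G = 0.00° − 174.18° = -174.18°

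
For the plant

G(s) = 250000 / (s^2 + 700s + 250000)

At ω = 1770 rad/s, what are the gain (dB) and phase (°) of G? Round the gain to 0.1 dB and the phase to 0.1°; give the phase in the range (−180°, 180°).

At s = jω = j1770:
quadratic: (j1770)² + 700·j1770 + 250000 = -2882900 + j1239000 → |·| ≈ 3.1379e+06, ∠ ≈ 156.74°
|G| = 250000 / 3.1379e+06 ≈ 0.079671
Gain = 20 log₁₀(0.079671) ≈ -21.97 dB
∠G = 0.00° − 156.74° = -156.74°

-22.0 dB, -156.7°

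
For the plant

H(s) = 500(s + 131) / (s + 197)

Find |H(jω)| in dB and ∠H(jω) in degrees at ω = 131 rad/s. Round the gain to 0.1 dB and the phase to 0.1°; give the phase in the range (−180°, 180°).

51.9 dB, 11.4°

At s = jω = j131:
zero (s+131): 131 + j131 → |·| = √(131²+131²) = √34322 ≈ 185.26, ∠ = arctan(131/131) ≈ 45.00°
pole (s+197): 197 + j131 → |·| = √(197²+131²) = √55970 ≈ 236.58, ∠ = arctan(131/197) ≈ 33.62°
|H| = 500 · 185.26 / 236.58 ≈ 391.54
Gain = 20 log₁₀(391.54) ≈ 51.86 dB
∠H = 45.00° − 33.62° = 11.38°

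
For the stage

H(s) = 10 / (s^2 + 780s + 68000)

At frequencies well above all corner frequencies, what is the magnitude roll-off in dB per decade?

-40 dB/decade

Each pole contributes −20 dB/decade at high frequency; each zero contributes +20 dB/decade.
Net: 0 zero(s) − 2 pole(s) → -40 dB/decade.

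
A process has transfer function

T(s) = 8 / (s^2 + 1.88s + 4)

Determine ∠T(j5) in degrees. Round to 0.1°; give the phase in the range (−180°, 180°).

-155.9°

At s = jω = j5:
quadratic: (j5)² + 1.88·j5 + 4 = -21 + j9.4 → |·| ≈ 23.008, ∠ ≈ 155.89°
∠T = 0.00° − 155.89° = -155.89°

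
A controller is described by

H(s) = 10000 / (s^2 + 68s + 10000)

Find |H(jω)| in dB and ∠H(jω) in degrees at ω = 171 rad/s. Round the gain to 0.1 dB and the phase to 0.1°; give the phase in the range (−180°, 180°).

At s = jω = j171:
quadratic: (j171)² + 68·j171 + 10000 = -19241 + j11628 → |·| ≈ 22482, ∠ ≈ 148.85°
|H| = 10000 / 22482 ≈ 0.4448
Gain = 20 log₁₀(0.4448) ≈ -7.04 dB
∠H = 0.00° − 148.85° = -148.85°

-7.0 dB, -148.9°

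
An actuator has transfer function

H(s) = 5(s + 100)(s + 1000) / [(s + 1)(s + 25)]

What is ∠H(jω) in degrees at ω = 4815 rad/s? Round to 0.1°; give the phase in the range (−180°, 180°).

-12.6°

At s = jω = j4815:
zero (s+100): 100 + j4815 → |·| = √(100²+4815²) = √23194225 ≈ 4816, ∠ = arctan(4815/100) ≈ 88.81°
zero (s+1000): 1000 + j4815 → |·| = √(1000²+4815²) = √24184225 ≈ 4917.7, ∠ = arctan(4815/1000) ≈ 78.27°
pole (s+1): 1 + j4815 → |·| = √(1²+4815²) = √23184226 ≈ 4815, ∠ = arctan(4815/1) ≈ 89.99°
pole (s+25): 25 + j4815 → |·| = √(25²+4815²) = √23184850 ≈ 4815.1, ∠ = arctan(4815/25) ≈ 89.70°
∠H = 167.08° − 179.69° = -12.61°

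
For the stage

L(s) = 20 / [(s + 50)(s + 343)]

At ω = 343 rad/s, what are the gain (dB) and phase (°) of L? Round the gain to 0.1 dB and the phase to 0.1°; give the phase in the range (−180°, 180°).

-78.5 dB, -126.7°

At s = jω = j343:
pole (s+50): 50 + j343 → |·| = √(50²+343²) = √120149 ≈ 346.63, ∠ = arctan(343/50) ≈ 81.71°
pole (s+343): 343 + j343 → |·| = √(343²+343²) = √235298 ≈ 485.08, ∠ = arctan(343/343) ≈ 45.00°
|L| = 20 / 1.6814e+05 ≈ 0.00011895
Gain = 20 log₁₀(0.00011895) ≈ -78.49 dB
∠L = 0.00° − 126.71° = -126.71°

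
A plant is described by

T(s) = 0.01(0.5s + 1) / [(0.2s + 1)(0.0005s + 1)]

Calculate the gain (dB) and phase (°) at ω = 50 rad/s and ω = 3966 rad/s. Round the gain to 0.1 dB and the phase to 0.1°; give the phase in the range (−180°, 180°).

At ω = 50 rad/s:
zero (1 + j50·0.5) = 1 + j25 → |·| ≈ 25.02, ∠ ≈ 87.71°
pole (1 + j50·0.2) = 1 + j10 → |·| ≈ 10.05, ∠ ≈ 84.29°
pole (1 + j50·0.0005) = 1 + j0.025 → |·| ≈ 1.0003, ∠ ≈ 1.43°
|T| = 0.01 · 25.02 / (10.05 · 1.0003) ≈ 0.024888
Gain = 20 log₁₀(0.024888) ≈ -32.08 dB
∠T = (87.71°) − (84.29° + 1.43°) = 1.99°

At ω = 3966 rad/s:
zero (1 + j3966·0.5) = 1 + j1983 → |·| ≈ 1983, ∠ ≈ 89.97°
pole (1 + j3966·0.2) = 1 + j793.2 → |·| ≈ 793.2, ∠ ≈ 89.93°
pole (1 + j3966·0.0005) = 1 + j1.983 → |·| ≈ 2.2209, ∠ ≈ 63.24°
|T| = 0.01 · 1983 / (793.2 · 2.2209) ≈ 0.011257
Gain = 20 log₁₀(0.011257) ≈ -38.97 dB
∠T = (89.97°) − (89.93° + 63.24°) = -63.20°

ω = 50: -32.1 dB, 2.0°; ω = 3966: -39.0 dB, -63.2°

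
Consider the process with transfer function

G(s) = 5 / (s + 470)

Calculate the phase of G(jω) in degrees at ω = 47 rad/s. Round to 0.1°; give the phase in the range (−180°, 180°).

At s = jω = j47:
pole (s+470): 470 + j47 → |·| = √(470²+47²) = √223109 ≈ 472.34, ∠ = arctan(47/470) ≈ 5.71°
∠G = 0.00° − 5.71° = -5.71°

-5.7°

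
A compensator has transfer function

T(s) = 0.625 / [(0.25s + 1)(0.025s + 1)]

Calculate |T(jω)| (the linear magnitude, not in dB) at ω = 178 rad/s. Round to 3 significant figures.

At ω = 178 rad/s:
pole (1 + j178·0.25) = 1 + j44.5 → |·| ≈ 44.511, ∠ ≈ 88.71°
pole (1 + j178·0.025) = 1 + j4.45 → |·| ≈ 4.561, ∠ ≈ 77.33°
|T| = 0.625 · 1 / (44.511 · 4.561) ≈ 0.0030786

0.00308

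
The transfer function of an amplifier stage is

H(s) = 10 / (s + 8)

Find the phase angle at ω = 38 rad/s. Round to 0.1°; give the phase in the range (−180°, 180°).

At s = jω = j38:
pole (s+8): 8 + j38 → |·| = √(8²+38²) = √1508 ≈ 38.833, ∠ = arctan(38/8) ≈ 78.11°
∠H = 0.00° − 78.11° = -78.11°

-78.1°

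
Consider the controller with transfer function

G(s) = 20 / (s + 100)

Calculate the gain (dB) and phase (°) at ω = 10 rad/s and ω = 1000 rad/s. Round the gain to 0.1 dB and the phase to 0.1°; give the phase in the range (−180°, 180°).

At s = jω = j10:
pole (s+100): 100 + j10 → |·| = √(100²+10²) = √10100 ≈ 100.5, ∠ = arctan(10/100) ≈ 5.71°
|G| = 20 / 100.5 ≈ 0.199
Gain = 20 log₁₀(0.199) ≈ -14.02 dB
∠G = 0.00° − 5.71° = -5.71°

At s = jω = j1000:
pole (s+100): 100 + j1000 → |·| = √(100²+1000²) = √1010000 ≈ 1005, ∠ = arctan(1000/100) ≈ 84.29°
|G| = 20 / 1005 ≈ 0.0199
Gain = 20 log₁₀(0.0199) ≈ -34.02 dB
∠G = 0.00° − 84.29° = -84.29°

ω = 10: -14.0 dB, -5.7°; ω = 1000: -34.0 dB, -84.3°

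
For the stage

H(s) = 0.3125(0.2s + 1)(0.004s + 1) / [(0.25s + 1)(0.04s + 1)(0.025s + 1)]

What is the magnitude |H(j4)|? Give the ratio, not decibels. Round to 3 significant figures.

0.278

At ω = 4 rad/s:
zero (1 + j4·0.2) = 1 + j0.8 → |·| ≈ 1.2806, ∠ ≈ 38.66°
zero (1 + j4·0.004) = 1 + j0.016 → |·| ≈ 1.0001, ∠ ≈ 0.92°
pole (1 + j4·0.25) = 1 + j1 → |·| ≈ 1.4142, ∠ ≈ 45.00°
pole (1 + j4·0.04) = 1 + j0.16 → |·| ≈ 1.0127, ∠ ≈ 9.09°
pole (1 + j4·0.025) = 1 + j0.1 → |·| ≈ 1.005, ∠ ≈ 5.71°
|H| = 0.3125 · 1.2806 · 1.0001 / (1.4142 · 1.0127 · 1.005) ≈ 0.27807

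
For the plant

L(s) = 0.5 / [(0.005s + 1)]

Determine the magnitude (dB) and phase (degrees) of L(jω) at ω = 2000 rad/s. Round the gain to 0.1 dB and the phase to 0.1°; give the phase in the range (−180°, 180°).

-26.1 dB, -84.3°

At ω = 2000 rad/s:
pole (1 + j2000·0.005) = 1 + j10 → |·| ≈ 10.05, ∠ ≈ 84.29°
|L| = 0.5 · 1 / (10.05) ≈ 0.049751
Gain = 20 log₁₀(0.049751) ≈ -26.06 dB
∠L = (0°) − (84.29°) = -84.29°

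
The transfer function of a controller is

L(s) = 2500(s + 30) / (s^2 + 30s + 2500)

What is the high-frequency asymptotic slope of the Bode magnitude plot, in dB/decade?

Each pole contributes −20 dB/decade at high frequency; each zero contributes +20 dB/decade.
Net: 1 zero(s) − 2 pole(s) → -20 dB/decade.

-20 dB/decade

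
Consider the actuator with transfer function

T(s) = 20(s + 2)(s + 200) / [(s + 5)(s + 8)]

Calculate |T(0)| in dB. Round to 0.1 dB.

46.0 dB

T(0) = 20·2·200 / (5·8) = 200
20 log₁₀(200) ≈ 46.02 dB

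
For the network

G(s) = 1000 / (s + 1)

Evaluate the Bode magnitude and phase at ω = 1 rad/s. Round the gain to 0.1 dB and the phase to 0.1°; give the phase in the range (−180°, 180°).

57.0 dB, -45.0°

At s = jω = j1:
pole (s+1): 1 + j1 → |·| = √(1²+1²) = √2 ≈ 1.4142, ∠ = arctan(1/1) ≈ 45.00°
|G| = 1000 / 1.4142 ≈ 707.11
Gain = 20 log₁₀(707.11) ≈ 56.99 dB
∠G = 0.00° − 45.00° = -45.00°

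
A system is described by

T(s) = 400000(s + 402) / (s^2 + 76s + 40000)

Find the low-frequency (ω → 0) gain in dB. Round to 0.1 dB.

T(0) = 400000·402 / 40000 = 4020
20 log₁₀(4020) ≈ 72.08 dB

72.1 dB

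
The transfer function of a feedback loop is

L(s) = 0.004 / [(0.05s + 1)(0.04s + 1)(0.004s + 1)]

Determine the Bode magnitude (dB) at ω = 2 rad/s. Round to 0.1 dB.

-48.0 dB

At ω = 2 rad/s:
pole (1 + j2·0.05) = 1 + j0.1 → |·| ≈ 1.005, ∠ ≈ 5.71°
pole (1 + j2·0.04) = 1 + j0.08 → |·| ≈ 1.0032, ∠ ≈ 4.57°
pole (1 + j2·0.004) = 1 + j0.008 → |·| ≈ 1, ∠ ≈ 0.46°
|L| = 0.004 · 1 / (1.005 · 1.0032 · 1) ≈ 0.0039674
Gain = 20 log₁₀(0.0039674) ≈ -48.03 dB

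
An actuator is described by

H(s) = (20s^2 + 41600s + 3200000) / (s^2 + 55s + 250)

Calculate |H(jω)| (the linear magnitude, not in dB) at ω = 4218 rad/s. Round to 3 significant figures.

Substitute s = j4218:
Numerator: 20(j4218)^2 + 41600(j4218) + 3200000 = -352630480 + j175468800
Denominator: (j4218)^2 + 55(j4218) + 250 = -17791274 + j231990
|N| = √(352630480² + 175468800²) ≈ 3.9388e+08, ∠N ≈ 153.55°
|D| = √(17791274² + 231990²) ≈ 1.7793e+07, ∠D ≈ 179.25°
|H| = 3.9388e+08 / 1.7793e+07 ≈ 22.137

22.1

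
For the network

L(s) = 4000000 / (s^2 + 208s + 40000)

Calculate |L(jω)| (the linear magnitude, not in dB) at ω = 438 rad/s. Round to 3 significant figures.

22.6

At s = jω = j438:
quadratic: (j438)² + 208·j438 + 40000 = -151844 + j91104 → |·| ≈ 1.7708e+05, ∠ ≈ 149.04°
|L| = 4000000 / 1.7708e+05 ≈ 22.589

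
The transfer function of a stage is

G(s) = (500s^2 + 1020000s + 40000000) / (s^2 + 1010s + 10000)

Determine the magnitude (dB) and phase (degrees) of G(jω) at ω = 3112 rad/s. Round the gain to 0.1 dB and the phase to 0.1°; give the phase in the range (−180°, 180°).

55.1 dB, -15.5°

Substitute s = j3112:
Numerator: 500(j3112)^2 + 1020000(j3112) + 40000000 = -4802272000 + j3174240000
Denominator: (j3112)^2 + 1010(j3112) + 10000 = -9674544 + j3143120
|N| = √(4802272000² + 3174240000²) ≈ 5.7565e+09, ∠N ≈ 146.54°
|D| = √(9674544² + 3143120²) ≈ 1.0172e+07, ∠D ≈ 162.00°
|G| = 5.7565e+09 / 1.0172e+07 ≈ 565.92
Gain = 20 log₁₀(565.92) ≈ 55.06 dB
∠G = 146.54° − 162.00° = -15.46°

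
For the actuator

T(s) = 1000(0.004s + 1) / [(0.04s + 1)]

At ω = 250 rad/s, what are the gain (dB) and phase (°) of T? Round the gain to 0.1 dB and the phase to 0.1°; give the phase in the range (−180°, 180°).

At ω = 250 rad/s:
zero (1 + j250·0.004) = 1 + j1 → |·| ≈ 1.4142, ∠ ≈ 45.00°
pole (1 + j250·0.04) = 1 + j10 → |·| ≈ 10.05, ∠ ≈ 84.29°
|T| = 1000 · 1.4142 / (10.05) ≈ 140.72
Gain = 20 log₁₀(140.72) ≈ 42.97 dB
∠T = (45.00°) − (84.29°) = -39.29°

43.0 dB, -39.3°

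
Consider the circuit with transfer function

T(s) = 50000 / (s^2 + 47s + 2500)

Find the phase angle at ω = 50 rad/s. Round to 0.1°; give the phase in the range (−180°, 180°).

-90.0°

At s = jω = j50:
quadratic: (j50)² + 47·j50 + 2500 = 0 + j2350 → |·| ≈ 2350, ∠ ≈ 90.00°
∠T = 0.00° − 90.00° = -90.00°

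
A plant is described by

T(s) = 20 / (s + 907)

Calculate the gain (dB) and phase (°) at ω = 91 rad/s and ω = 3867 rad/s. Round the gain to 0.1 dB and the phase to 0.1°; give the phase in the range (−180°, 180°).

ω = 91: -33.2 dB, -5.7°; ω = 3867: -46.0 dB, -76.8°

Substitute s = j91:
Numerator: 20 = 20 + j0
Denominator: (j91) + 907 = 907 + j91
|N| = √(20² + 0²) ≈ 20, ∠N ≈ 0.00°
|D| = √(907² + 91²) ≈ 911.55, ∠D ≈ 5.73°
|T| = 20 / 911.55 ≈ 0.021941
Gain = 20 log₁₀(0.021941) ≈ -33.17 dB
∠T = 0.00° − 5.73° = -5.73°

Substitute s = j3867:
Numerator: 20 = 20 + j0
Denominator: (j3867) + 907 = 907 + j3867
|N| = √(20² + 0²) ≈ 20, ∠N ≈ 0.00°
|D| = √(907² + 3867²) ≈ 3971.9, ∠D ≈ 76.80°
|T| = 20 / 3971.9 ≈ 0.0050354
Gain = 20 log₁₀(0.0050354) ≈ -45.96 dB
∠T = 0.00° − 76.80° = -76.80°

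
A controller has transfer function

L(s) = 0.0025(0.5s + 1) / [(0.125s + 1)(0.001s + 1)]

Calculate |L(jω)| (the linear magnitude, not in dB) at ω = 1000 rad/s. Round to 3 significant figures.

At ω = 1000 rad/s:
zero (1 + j1000·0.5) = 1 + j500 → |·| ≈ 500, ∠ ≈ 89.89°
pole (1 + j1000·0.125) = 1 + j125 → |·| ≈ 125, ∠ ≈ 89.54°
pole (1 + j1000·0.001) = 1 + j1 → |·| ≈ 1.4142, ∠ ≈ 45.00°
|L| = 0.0025 · 500 / (125 · 1.4142) ≈ 0.0070711

0.00707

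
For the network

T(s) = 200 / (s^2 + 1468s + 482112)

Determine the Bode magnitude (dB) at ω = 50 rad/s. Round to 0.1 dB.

Substitute s = j50:
Numerator: 200 = 200 + j0
Denominator: (j50)^2 + 1468(j50) + 482112 = 479612 + j73400
|N| = √(200² + 0²) ≈ 200, ∠N ≈ 0.00°
|D| = √(479612² + 73400²) ≈ 4.852e+05, ∠D ≈ 8.70°
|T| = 200 / 4.852e+05 ≈ 0.0004122
Gain = 20 log₁₀(0.0004122) ≈ -67.70 dB

-67.7 dB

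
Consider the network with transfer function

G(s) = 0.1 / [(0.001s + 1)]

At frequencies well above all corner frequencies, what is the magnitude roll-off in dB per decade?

Each pole contributes −20 dB/decade at high frequency; each zero contributes +20 dB/decade.
Net: 0 zero(s) − 1 pole(s) → -20 dB/decade.

-20 dB/decade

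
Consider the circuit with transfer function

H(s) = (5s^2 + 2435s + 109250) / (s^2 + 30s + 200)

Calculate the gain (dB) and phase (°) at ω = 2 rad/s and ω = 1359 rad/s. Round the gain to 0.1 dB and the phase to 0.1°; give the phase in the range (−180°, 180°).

Substitute s = j2:
Numerator: 5(j2)^2 + 2435(j2) + 109250 = 109230 + j4870
Denominator: (j2)^2 + 30(j2) + 200 = 196 + j60
|N| = √(109230² + 4870²) ≈ 1.0934e+05, ∠N ≈ 2.55°
|D| = √(196² + 60²) ≈ 204.98, ∠D ≈ 17.02°
|H| = 1.0934e+05 / 204.98 ≈ 533.42
Gain = 20 log₁₀(533.42) ≈ 54.54 dB
∠H = 2.55° − 17.02° = -14.47°

Substitute s = j1359:
Numerator: 5(j1359)^2 + 2435(j1359) + 109250 = -9125155 + j3309165
Denominator: (j1359)^2 + 30(j1359) + 200 = -1846681 + j40770
|N| = √(9125155² + 3309165²) ≈ 9.7066e+06, ∠N ≈ 160.07°
|D| = √(1846681² + 40770²) ≈ 1.8471e+06, ∠D ≈ 178.74°
|H| = 9.7066e+06 / 1.8471e+06 ≈ 5.255
Gain = 20 log₁₀(5.255) ≈ 14.41 dB
∠H = 160.07° − 178.74° = -18.67°

ω = 2: 54.5 dB, -14.5°; ω = 1359: 14.4 dB, -18.7°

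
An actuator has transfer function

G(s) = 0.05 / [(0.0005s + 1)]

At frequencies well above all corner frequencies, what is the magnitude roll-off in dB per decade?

-20 dB/decade

Each pole contributes −20 dB/decade at high frequency; each zero contributes +20 dB/decade.
Net: 0 zero(s) − 1 pole(s) → -20 dB/decade.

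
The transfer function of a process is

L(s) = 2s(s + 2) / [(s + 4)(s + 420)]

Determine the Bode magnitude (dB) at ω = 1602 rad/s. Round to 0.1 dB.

At s = jω = j1602:
zero (s+2): 2 + j1602 → |·| = √(2²+1602²) = √2566408 ≈ 1602, ∠ = arctan(1602/2) ≈ 89.93°
zero at origin: s = j1602 → |·| = 1602, ∠ = 90.00°
pole (s+4): 4 + j1602 → |·| = √(4²+1602²) = √2566420 ≈ 1602, ∠ = arctan(1602/4) ≈ 89.86°
pole (s+420): 420 + j1602 → |·| = √(420²+1602²) = √2742804 ≈ 1656.1, ∠ = arctan(1602/420) ≈ 75.31°
|L| = 2 · 2.5664e+06 / 2.6531e+06 ≈ 1.9346
Gain = 20 log₁₀(1.9346) ≈ 5.73 dB

5.7 dB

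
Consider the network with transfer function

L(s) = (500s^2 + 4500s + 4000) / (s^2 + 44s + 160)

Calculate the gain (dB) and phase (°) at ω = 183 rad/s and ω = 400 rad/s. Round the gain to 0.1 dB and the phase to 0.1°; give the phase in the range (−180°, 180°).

Substitute s = j183:
Numerator: 500(j183)^2 + 4500(j183) + 4000 = -16740500 + j823500
Denominator: (j183)^2 + 44(j183) + 160 = -33329 + j8052
|N| = √(16740500² + 823500²) ≈ 1.6761e+07, ∠N ≈ 177.18°
|D| = √(33329² + 8052²) ≈ 34288, ∠D ≈ 166.42°
|L| = 1.6761e+07 / 34288 ≈ 488.83
Gain = 20 log₁₀(488.83) ≈ 53.78 dB
∠L = 177.18° − 166.42° = 10.76°

Substitute s = j400:
Numerator: 500(j400)^2 + 4500(j400) + 4000 = -79996000 + j1800000
Denominator: (j400)^2 + 44(j400) + 160 = -159840 + j17600
|N| = √(79996000² + 1800000²) ≈ 8.0016e+07, ∠N ≈ 178.71°
|D| = √(159840² + 17600²) ≈ 1.6081e+05, ∠D ≈ 173.72°
|L| = 8.0016e+07 / 1.6081e+05 ≈ 497.58
Gain = 20 log₁₀(497.58) ≈ 53.94 dB
∠L = 178.71° − 173.72° = 4.99°

ω = 183: 53.8 dB, 10.8°; ω = 400: 53.9 dB, 5.0°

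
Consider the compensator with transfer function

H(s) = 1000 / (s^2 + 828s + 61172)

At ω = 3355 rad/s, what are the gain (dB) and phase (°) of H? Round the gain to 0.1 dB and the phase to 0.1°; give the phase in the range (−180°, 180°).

-81.2 dB, -166.1°

Substitute s = j3355:
Numerator: 1000 = 1000 + j0
Denominator: (j3355)^2 + 828(j3355) + 61172 = -11194853 + j2777940
|N| = √(1000² + 0²) ≈ 1000, ∠N ≈ 0.00°
|D| = √(11194853² + 2777940²) ≈ 1.1534e+07, ∠D ≈ 166.06°
|H| = 1000 / 1.1534e+07 ≈ 8.67e-05
Gain = 20 log₁₀(8.67e-05) ≈ -81.24 dB
∠H = 0.00° − 166.06° = -166.06°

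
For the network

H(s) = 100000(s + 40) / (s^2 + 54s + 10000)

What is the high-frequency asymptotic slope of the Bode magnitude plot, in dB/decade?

-20 dB/decade

Each pole contributes −20 dB/decade at high frequency; each zero contributes +20 dB/decade.
Net: 1 zero(s) − 2 pole(s) → -20 dB/decade.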